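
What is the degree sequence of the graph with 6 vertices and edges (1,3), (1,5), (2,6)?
[2, 1, 1, 1, 1, 0] (degrees: deg(1)=2, deg(2)=1, deg(3)=1, deg(4)=0, deg(5)=1, deg(6)=1)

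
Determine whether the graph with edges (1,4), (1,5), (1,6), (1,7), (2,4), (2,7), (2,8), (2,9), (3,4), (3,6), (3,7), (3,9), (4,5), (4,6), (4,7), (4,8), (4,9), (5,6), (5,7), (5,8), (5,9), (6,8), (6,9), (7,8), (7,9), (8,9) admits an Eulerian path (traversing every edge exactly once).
Yes (the graph is connected and exactly 2 vertices have odd degree: {7, 9}; any Eulerian path must start and end at those)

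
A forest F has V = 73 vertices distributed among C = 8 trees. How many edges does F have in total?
65 (Each of the 8 component trees on V_i vertices has V_i - 1 edges; summing gives V - C = 73 - 8 = 65)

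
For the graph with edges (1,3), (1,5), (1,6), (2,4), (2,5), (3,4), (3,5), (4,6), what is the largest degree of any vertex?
3 (attained at vertices 1, 3, 4, 5)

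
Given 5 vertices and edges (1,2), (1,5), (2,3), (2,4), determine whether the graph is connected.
Yes (BFS from 1 visits [1, 2, 5, 3, 4] — all 5 vertices reached)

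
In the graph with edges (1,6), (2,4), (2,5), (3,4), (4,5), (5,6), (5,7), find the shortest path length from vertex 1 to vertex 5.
2 (path: 1 -> 6 -> 5, 2 edges)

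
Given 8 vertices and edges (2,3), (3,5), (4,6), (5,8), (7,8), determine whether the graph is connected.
No, it has 3 components: {1}, {2, 3, 5, 7, 8}, {4, 6}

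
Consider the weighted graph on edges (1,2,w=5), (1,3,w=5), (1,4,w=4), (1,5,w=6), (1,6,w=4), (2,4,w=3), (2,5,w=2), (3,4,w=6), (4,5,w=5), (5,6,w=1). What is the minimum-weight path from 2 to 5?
2 (path: 2 -> 5; weights 2 = 2)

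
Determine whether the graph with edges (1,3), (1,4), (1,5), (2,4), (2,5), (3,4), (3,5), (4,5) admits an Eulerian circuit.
No (2 vertices have odd degree: {1, 3}; Eulerian circuit requires 0)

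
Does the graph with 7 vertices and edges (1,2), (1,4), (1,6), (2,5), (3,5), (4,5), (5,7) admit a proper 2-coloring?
Yes. Partition: {1, 5}, {2, 3, 4, 6, 7}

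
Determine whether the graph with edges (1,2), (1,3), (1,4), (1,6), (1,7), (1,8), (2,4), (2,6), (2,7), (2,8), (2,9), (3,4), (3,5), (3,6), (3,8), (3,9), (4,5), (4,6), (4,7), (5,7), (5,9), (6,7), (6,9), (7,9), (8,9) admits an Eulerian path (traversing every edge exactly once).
Yes — and in fact it has an Eulerian circuit (the graph is connected and all 9 vertices have even degree)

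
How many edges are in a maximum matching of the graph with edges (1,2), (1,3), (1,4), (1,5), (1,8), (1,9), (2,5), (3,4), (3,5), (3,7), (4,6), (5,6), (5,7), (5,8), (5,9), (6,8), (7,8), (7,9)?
4 (matching: (1,4), (3,7), (5,9), (6,8); upper bound floor(n/2) = floor(9/2) = 4)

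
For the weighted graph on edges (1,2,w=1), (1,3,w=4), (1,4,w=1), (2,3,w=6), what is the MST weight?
6 (MST edges: (1,2,w=1), (1,3,w=4), (1,4,w=1); sum of weights 1 + 4 + 1 = 6)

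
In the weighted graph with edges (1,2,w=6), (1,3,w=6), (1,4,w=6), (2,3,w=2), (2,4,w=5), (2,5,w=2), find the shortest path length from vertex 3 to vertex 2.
2 (path: 3 -> 2; weights 2 = 2)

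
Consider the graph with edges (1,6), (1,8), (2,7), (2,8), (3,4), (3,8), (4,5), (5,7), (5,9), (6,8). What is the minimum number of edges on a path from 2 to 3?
2 (path: 2 -> 8 -> 3, 2 edges)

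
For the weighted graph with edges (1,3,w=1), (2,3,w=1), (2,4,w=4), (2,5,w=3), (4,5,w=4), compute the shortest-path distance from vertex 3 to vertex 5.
4 (path: 3 -> 2 -> 5; weights 1 + 3 = 4)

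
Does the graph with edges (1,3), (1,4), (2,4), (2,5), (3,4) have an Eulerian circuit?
No (2 vertices have odd degree: {4, 5}; Eulerian circuit requires 0)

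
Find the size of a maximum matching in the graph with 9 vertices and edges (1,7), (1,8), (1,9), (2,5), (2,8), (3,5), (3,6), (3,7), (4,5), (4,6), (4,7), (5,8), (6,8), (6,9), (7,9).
4 (matching: (1,9), (3,6), (4,7), (5,8); upper bound floor(n/2) = floor(9/2) = 4)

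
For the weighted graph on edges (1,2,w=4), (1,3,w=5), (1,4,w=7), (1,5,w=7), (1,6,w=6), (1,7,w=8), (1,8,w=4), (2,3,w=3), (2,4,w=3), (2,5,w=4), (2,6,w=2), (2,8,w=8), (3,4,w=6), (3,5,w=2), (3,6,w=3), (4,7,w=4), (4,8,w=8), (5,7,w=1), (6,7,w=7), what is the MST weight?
19 (MST edges: (1,2,w=4), (1,8,w=4), (2,3,w=3), (2,4,w=3), (2,6,w=2), (3,5,w=2), (5,7,w=1); sum of weights 4 + 4 + 3 + 3 + 2 + 2 + 1 = 19)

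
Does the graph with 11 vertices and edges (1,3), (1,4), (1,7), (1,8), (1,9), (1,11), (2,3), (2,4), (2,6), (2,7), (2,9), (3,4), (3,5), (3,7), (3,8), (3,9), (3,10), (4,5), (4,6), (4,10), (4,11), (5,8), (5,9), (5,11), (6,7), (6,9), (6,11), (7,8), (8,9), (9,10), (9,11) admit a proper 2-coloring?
No (odd cycle of length 3: 7 -> 1 -> 3 -> 7)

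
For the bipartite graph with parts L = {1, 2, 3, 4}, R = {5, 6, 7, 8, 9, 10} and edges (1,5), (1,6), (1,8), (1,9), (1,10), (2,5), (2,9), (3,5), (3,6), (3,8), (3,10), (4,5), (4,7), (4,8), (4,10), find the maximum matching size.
4 (matching: (1,10), (2,9), (3,8), (4,7); upper bound min(|L|,|R|) = min(4,6) = 4)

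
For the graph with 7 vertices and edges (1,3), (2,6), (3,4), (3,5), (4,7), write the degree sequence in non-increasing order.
[3, 2, 1, 1, 1, 1, 1] (degrees: deg(1)=1, deg(2)=1, deg(3)=3, deg(4)=2, deg(5)=1, deg(6)=1, deg(7)=1)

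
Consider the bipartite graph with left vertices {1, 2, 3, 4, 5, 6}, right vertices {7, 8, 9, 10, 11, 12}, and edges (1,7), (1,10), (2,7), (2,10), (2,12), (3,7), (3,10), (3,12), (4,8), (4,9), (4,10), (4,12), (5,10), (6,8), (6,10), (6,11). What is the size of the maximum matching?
5 (matching: (1,10), (2,12), (3,7), (4,9), (6,11); upper bound min(|L|,|R|) = min(6,6) = 6)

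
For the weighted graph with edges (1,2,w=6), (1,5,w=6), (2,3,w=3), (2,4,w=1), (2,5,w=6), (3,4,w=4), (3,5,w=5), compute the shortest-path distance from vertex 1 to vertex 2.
6 (path: 1 -> 2; weights 6 = 6)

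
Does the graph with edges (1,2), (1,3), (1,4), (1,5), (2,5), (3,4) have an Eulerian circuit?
Yes (the graph is connected and all 5 vertices have even degree)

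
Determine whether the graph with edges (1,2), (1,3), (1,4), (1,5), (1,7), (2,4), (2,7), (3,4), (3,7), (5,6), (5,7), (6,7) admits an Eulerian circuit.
No (6 vertices have odd degree: {1, 2, 3, 4, 5, 7}; Eulerian circuit requires 0)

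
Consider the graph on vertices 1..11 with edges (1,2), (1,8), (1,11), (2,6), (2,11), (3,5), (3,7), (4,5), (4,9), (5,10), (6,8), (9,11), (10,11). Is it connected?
Yes (BFS from 1 visits [1, 2, 8, 11, 6, 9, 10, 4, 5, 3, 7] — all 11 vertices reached)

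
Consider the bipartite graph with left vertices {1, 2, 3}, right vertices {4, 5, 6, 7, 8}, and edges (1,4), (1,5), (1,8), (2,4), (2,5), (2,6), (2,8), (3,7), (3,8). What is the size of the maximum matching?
3 (matching: (1,8), (2,6), (3,7); upper bound min(|L|,|R|) = min(3,5) = 3)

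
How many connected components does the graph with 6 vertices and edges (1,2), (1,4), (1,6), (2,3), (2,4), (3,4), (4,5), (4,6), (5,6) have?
1 (components: {1, 2, 3, 4, 5, 6})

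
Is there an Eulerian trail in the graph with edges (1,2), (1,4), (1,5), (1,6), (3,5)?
No (4 vertices have odd degree: {2, 3, 4, 6}; Eulerian path requires 0 or 2)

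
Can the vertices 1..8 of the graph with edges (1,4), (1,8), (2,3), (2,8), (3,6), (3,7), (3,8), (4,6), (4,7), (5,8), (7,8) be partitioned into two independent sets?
No (odd cycle of length 5: 7 -> 4 -> 1 -> 8 -> 3 -> 7)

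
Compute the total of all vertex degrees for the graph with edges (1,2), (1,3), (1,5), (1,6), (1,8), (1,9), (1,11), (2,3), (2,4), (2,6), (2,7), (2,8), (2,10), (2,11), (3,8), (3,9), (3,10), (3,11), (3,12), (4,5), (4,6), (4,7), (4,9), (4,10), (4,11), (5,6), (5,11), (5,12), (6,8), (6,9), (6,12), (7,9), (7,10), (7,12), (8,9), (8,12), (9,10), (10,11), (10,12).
78 (handshake: sum of degrees = 2|E| = 2 x 39 = 78)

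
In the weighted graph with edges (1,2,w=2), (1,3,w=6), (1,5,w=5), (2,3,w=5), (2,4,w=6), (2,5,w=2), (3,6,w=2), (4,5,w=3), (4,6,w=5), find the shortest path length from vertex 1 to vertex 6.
8 (path: 1 -> 3 -> 6; weights 6 + 2 = 8)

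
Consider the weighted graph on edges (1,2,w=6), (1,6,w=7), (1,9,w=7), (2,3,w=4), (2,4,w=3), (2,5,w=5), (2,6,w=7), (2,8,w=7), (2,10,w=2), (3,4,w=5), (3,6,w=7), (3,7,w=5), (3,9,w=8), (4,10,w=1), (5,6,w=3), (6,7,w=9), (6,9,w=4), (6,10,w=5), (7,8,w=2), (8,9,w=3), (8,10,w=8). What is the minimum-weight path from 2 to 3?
4 (path: 2 -> 3; weights 4 = 4)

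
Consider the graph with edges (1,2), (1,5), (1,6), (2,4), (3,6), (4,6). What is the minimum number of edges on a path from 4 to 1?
2 (path: 4 -> 2 -> 1, 2 edges)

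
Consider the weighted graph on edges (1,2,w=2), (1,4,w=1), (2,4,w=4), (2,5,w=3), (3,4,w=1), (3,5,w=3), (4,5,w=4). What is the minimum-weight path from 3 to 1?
2 (path: 3 -> 4 -> 1; weights 1 + 1 = 2)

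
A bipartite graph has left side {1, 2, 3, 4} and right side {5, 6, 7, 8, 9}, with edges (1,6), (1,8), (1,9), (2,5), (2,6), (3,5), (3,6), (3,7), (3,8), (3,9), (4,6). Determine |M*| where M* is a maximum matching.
4 (matching: (1,9), (2,5), (3,8), (4,6); upper bound min(|L|,|R|) = min(4,5) = 4)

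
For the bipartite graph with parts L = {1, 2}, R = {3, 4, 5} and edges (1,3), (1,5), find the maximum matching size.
1 (matching: (1,5); upper bound min(|L|,|R|) = min(2,3) = 2)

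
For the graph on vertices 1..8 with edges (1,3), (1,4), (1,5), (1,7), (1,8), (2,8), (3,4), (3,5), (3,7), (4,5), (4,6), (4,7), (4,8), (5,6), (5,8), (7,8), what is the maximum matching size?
4 (matching: (1,5), (2,8), (3,7), (4,6); upper bound floor(n/2) = floor(8/2) = 4)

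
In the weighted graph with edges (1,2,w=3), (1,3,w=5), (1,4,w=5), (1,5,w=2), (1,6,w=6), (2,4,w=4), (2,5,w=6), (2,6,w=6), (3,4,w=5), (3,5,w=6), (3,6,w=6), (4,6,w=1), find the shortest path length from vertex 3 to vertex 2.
8 (path: 3 -> 1 -> 2; weights 5 + 3 = 8)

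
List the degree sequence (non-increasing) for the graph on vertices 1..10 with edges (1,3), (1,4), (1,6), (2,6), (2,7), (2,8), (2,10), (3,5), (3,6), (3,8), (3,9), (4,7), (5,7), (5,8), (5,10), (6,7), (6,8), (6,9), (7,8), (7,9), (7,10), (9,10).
[7, 6, 5, 5, 4, 4, 4, 4, 3, 2] (degrees: deg(1)=3, deg(2)=4, deg(3)=5, deg(4)=2, deg(5)=4, deg(6)=6, deg(7)=7, deg(8)=5, deg(9)=4, deg(10)=4)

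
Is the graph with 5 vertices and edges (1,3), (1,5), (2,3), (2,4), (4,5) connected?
Yes (BFS from 1 visits [1, 3, 5, 2, 4] — all 5 vertices reached)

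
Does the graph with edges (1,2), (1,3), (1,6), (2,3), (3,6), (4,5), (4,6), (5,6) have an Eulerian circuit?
No (2 vertices have odd degree: {1, 3}; Eulerian circuit requires 0)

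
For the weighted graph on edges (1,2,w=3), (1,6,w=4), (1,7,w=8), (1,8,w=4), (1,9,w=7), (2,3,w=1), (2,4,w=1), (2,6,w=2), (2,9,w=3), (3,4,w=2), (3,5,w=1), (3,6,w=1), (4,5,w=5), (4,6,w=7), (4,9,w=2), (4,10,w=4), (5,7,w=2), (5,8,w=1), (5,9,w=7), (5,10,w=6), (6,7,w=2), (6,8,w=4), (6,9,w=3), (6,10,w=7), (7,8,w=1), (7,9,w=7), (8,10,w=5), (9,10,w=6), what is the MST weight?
15 (MST edges: (1,2,w=3), (2,3,w=1), (2,4,w=1), (3,5,w=1), (3,6,w=1), (4,9,w=2), (4,10,w=4), (5,8,w=1), (7,8,w=1); sum of weights 3 + 1 + 1 + 1 + 1 + 2 + 4 + 1 + 1 = 15)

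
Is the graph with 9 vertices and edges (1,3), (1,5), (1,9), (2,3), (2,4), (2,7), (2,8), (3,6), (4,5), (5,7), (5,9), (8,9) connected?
Yes (BFS from 1 visits [1, 3, 5, 9, 2, 6, 4, 7, 8] — all 9 vertices reached)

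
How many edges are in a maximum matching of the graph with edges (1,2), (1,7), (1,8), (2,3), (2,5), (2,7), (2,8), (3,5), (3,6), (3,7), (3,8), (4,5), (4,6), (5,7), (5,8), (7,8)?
4 (matching: (1,2), (3,7), (4,6), (5,8); upper bound floor(n/2) = floor(8/2) = 4)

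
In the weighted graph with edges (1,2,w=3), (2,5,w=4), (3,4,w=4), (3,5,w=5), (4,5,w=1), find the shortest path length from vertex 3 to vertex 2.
9 (path: 3 -> 5 -> 2; weights 5 + 4 = 9)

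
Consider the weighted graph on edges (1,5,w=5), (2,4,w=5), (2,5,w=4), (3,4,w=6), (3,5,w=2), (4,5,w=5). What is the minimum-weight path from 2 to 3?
6 (path: 2 -> 5 -> 3; weights 4 + 2 = 6)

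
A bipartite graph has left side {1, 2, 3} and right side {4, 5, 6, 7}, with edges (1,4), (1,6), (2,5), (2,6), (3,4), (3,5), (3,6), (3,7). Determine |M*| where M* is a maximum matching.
3 (matching: (1,6), (2,5), (3,7); upper bound min(|L|,|R|) = min(3,4) = 3)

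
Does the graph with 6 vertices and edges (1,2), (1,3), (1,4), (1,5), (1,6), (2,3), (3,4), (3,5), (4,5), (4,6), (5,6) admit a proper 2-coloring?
No (odd cycle of length 3: 3 -> 1 -> 4 -> 3)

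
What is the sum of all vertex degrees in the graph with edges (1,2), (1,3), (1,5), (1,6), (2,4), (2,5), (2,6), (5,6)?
16 (handshake: sum of degrees = 2|E| = 2 x 8 = 16)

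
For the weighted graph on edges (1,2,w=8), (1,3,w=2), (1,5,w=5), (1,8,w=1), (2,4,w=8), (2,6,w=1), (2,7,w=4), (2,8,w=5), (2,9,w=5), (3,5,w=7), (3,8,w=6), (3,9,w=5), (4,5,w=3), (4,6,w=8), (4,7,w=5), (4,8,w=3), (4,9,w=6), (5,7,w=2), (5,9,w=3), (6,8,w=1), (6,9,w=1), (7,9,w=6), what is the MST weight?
14 (MST edges: (1,3,w=2), (1,8,w=1), (2,6,w=1), (4,5,w=3), (4,8,w=3), (5,7,w=2), (6,8,w=1), (6,9,w=1); sum of weights 2 + 1 + 1 + 3 + 3 + 2 + 1 + 1 = 14)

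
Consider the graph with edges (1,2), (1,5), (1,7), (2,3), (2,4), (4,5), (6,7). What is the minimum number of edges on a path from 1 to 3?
2 (path: 1 -> 2 -> 3, 2 edges)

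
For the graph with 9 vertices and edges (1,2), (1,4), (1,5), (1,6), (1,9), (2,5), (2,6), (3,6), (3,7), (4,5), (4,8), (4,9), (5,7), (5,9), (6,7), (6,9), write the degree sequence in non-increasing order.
[5, 5, 5, 4, 4, 3, 3, 2, 1] (degrees: deg(1)=5, deg(2)=3, deg(3)=2, deg(4)=4, deg(5)=5, deg(6)=5, deg(7)=3, deg(8)=1, deg(9)=4)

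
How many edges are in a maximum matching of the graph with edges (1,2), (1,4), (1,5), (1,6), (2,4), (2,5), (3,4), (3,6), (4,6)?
3 (matching: (1,6), (2,5), (3,4); upper bound floor(n/2) = floor(6/2) = 3)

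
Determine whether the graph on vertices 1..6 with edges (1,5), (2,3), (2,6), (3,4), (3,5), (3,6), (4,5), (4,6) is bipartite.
No (odd cycle of length 3: 3 -> 5 -> 4 -> 3)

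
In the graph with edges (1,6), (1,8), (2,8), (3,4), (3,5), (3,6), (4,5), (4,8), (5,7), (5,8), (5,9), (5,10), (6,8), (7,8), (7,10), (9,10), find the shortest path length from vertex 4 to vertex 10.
2 (path: 4 -> 5 -> 10, 2 edges)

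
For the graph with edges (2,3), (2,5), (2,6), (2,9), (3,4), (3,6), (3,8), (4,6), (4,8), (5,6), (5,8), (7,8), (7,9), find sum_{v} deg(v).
26 (handshake: sum of degrees = 2|E| = 2 x 13 = 26)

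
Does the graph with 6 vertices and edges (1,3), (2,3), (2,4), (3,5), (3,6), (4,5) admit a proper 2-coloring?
Yes. Partition: {1, 2, 5, 6}, {3, 4}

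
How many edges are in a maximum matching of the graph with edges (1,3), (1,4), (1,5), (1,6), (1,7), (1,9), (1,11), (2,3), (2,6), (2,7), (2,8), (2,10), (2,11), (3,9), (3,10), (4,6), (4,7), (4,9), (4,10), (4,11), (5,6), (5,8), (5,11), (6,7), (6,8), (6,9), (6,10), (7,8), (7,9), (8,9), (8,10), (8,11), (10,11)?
5 (matching: (1,11), (2,7), (3,9), (4,10), (6,8); upper bound floor(n/2) = floor(11/2) = 5)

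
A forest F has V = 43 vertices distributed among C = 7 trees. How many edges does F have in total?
36 (Each of the 7 component trees on V_i vertices has V_i - 1 edges; summing gives V - C = 43 - 7 = 36)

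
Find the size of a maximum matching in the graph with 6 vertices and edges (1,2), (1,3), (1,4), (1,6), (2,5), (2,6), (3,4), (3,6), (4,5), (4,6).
3 (matching: (1,4), (2,5), (3,6); upper bound floor(n/2) = floor(6/2) = 3)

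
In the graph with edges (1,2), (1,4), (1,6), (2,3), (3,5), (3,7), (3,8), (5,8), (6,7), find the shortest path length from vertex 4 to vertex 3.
3 (path: 4 -> 1 -> 2 -> 3, 3 edges)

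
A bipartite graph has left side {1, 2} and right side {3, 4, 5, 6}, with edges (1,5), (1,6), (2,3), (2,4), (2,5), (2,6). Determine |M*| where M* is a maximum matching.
2 (matching: (1,6), (2,5); upper bound min(|L|,|R|) = min(2,4) = 2)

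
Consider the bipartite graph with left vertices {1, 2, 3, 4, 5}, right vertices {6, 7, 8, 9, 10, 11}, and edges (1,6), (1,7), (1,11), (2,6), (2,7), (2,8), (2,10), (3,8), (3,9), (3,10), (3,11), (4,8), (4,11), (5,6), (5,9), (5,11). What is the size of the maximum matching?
5 (matching: (1,11), (2,7), (3,10), (4,8), (5,9); upper bound min(|L|,|R|) = min(5,6) = 5)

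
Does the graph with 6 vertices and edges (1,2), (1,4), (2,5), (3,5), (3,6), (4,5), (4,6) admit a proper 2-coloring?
Yes. Partition: {1, 5, 6}, {2, 3, 4}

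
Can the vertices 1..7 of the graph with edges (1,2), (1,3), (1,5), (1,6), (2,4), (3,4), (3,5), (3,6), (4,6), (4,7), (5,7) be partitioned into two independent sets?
No (odd cycle of length 3: 5 -> 1 -> 3 -> 5)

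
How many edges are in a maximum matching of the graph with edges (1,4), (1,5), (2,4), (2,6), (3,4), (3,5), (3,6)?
3 (matching: (1,5), (2,4), (3,6); upper bound floor(n/2) = floor(6/2) = 3)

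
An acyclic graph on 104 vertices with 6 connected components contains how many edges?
98 (Each of the 6 component trees on V_i vertices has V_i - 1 edges; summing gives V - C = 104 - 6 = 98)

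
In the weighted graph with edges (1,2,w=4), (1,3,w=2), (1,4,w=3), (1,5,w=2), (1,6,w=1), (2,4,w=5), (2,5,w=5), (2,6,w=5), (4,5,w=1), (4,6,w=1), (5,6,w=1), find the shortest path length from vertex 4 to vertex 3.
4 (path: 4 -> 6 -> 1 -> 3; weights 1 + 1 + 2 = 4)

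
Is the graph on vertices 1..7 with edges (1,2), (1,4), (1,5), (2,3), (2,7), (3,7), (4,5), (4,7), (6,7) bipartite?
No (odd cycle of length 3: 5 -> 1 -> 4 -> 5)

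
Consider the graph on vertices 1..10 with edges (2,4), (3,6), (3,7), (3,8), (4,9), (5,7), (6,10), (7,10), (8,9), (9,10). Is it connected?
No, it has 2 components: {1}, {2, 3, 4, 5, 6, 7, 8, 9, 10}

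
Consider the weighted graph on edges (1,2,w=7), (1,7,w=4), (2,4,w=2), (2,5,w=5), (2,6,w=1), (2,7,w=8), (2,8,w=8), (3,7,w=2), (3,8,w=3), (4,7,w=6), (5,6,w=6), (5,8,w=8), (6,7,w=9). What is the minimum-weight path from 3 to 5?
11 (path: 3 -> 8 -> 5; weights 3 + 8 = 11)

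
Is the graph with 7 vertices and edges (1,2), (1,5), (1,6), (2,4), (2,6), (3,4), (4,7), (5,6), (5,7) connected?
Yes (BFS from 1 visits [1, 2, 5, 6, 4, 7, 3] — all 7 vertices reached)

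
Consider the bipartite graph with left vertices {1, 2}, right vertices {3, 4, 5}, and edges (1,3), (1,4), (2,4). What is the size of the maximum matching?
2 (matching: (1,3), (2,4); upper bound min(|L|,|R|) = min(2,3) = 2)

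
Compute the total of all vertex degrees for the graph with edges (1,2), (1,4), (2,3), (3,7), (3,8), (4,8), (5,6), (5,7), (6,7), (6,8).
20 (handshake: sum of degrees = 2|E| = 2 x 10 = 20)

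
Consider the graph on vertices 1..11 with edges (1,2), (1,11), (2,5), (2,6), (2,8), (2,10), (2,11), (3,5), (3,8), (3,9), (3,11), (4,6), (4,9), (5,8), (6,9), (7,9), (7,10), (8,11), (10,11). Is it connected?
Yes (BFS from 1 visits [1, 2, 11, 5, 6, 8, 10, 3, 4, 9, 7] — all 11 vertices reached)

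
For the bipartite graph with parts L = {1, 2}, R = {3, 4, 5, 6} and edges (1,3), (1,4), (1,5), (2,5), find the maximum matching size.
2 (matching: (1,4), (2,5); upper bound min(|L|,|R|) = min(2,4) = 2)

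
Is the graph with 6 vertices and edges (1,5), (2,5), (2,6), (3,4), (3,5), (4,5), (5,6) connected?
Yes (BFS from 1 visits [1, 5, 2, 3, 4, 6] — all 6 vertices reached)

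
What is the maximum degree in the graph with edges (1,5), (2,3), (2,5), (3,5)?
3 (attained at vertex 5)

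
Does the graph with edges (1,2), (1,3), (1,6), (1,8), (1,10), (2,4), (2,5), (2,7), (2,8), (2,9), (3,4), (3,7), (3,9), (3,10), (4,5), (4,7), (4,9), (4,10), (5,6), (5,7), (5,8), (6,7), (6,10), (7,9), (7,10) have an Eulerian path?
No (6 vertices have odd degree: {1, 3, 5, 7, 8, 10}; Eulerian path requires 0 or 2)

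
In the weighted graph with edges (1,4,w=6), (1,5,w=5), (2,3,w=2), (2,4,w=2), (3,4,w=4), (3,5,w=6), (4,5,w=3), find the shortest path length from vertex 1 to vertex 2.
8 (path: 1 -> 4 -> 2; weights 6 + 2 = 8)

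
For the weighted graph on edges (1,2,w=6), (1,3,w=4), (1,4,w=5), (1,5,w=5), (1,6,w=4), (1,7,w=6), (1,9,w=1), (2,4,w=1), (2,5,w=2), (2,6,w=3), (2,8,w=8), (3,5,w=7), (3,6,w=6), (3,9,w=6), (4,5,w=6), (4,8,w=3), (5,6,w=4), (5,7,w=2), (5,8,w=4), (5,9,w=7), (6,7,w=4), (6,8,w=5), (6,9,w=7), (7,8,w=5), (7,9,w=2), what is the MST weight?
18 (MST edges: (1,3,w=4), (1,9,w=1), (2,4,w=1), (2,5,w=2), (2,6,w=3), (4,8,w=3), (5,7,w=2), (7,9,w=2); sum of weights 4 + 1 + 1 + 2 + 3 + 3 + 2 + 2 = 18)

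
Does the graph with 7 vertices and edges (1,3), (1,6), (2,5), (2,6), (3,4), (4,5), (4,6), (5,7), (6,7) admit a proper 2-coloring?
Yes. Partition: {1, 2, 4, 7}, {3, 5, 6}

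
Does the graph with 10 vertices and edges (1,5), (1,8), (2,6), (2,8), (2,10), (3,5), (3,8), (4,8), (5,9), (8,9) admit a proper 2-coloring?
Yes. Partition: {1, 2, 3, 4, 7, 9}, {5, 6, 8, 10}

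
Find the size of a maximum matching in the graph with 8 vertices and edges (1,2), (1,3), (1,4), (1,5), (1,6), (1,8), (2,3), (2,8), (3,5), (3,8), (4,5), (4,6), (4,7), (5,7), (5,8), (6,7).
4 (matching: (1,8), (2,3), (4,5), (6,7); upper bound floor(n/2) = floor(8/2) = 4)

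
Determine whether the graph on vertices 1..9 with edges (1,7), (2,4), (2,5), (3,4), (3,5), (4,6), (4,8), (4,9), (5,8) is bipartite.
Yes. Partition: {1, 2, 3, 6, 8, 9}, {4, 5, 7}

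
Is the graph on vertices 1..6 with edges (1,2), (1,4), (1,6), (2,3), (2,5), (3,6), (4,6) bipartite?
No (odd cycle of length 3: 6 -> 1 -> 4 -> 6)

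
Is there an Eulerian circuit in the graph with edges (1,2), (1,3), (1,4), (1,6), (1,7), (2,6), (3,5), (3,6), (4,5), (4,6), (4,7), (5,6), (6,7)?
No (4 vertices have odd degree: {1, 3, 5, 7}; Eulerian circuit requires 0)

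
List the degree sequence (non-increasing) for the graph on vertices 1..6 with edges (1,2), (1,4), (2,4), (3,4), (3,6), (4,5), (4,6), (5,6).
[5, 3, 2, 2, 2, 2] (degrees: deg(1)=2, deg(2)=2, deg(3)=2, deg(4)=5, deg(5)=2, deg(6)=3)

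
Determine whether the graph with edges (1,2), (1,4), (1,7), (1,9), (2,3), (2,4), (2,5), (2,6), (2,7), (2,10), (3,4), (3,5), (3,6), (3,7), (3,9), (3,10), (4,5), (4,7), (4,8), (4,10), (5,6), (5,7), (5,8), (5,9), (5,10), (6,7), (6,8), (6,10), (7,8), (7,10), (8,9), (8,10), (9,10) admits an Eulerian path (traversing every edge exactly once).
No (4 vertices have odd degree: {2, 3, 4, 9}; Eulerian path requires 0 or 2)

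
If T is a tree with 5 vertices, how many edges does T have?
4 (A tree on V vertices has V - 1 edges, so 5 - 1 = 4)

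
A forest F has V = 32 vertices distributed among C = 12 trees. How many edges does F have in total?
20 (Each of the 12 component trees on V_i vertices has V_i - 1 edges; summing gives V - C = 32 - 12 = 20)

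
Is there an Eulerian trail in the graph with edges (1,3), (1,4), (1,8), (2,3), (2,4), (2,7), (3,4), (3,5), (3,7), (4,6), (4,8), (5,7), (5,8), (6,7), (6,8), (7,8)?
No (8 vertices have odd degree: {1, 2, 3, 4, 5, 6, 7, 8}; Eulerian path requires 0 or 2)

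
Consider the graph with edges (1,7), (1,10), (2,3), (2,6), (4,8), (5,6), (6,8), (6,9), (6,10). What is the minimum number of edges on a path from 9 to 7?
4 (path: 9 -> 6 -> 10 -> 1 -> 7, 4 edges)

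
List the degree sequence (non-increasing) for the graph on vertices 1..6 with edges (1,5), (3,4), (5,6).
[2, 1, 1, 1, 1, 0] (degrees: deg(1)=1, deg(2)=0, deg(3)=1, deg(4)=1, deg(5)=2, deg(6)=1)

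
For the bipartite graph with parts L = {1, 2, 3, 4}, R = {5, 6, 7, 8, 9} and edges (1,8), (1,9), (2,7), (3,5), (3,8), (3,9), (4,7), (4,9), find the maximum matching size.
4 (matching: (1,8), (2,7), (3,5), (4,9); upper bound min(|L|,|R|) = min(4,5) = 4)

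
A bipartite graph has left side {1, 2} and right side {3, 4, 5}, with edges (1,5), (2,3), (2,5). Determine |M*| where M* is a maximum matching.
2 (matching: (1,5), (2,3); upper bound min(|L|,|R|) = min(2,3) = 2)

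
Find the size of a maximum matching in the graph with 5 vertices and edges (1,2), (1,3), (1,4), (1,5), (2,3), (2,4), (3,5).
2 (matching: (1,5), (2,4); upper bound floor(n/2) = floor(5/2) = 2)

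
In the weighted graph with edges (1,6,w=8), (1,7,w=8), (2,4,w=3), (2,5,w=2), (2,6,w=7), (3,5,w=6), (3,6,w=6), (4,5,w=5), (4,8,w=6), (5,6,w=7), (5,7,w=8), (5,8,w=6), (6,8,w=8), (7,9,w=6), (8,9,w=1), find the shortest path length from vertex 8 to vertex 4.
6 (path: 8 -> 4; weights 6 = 6)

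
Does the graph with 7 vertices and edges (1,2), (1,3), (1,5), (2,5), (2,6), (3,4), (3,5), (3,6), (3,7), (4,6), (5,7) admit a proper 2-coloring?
No (odd cycle of length 3: 3 -> 1 -> 5 -> 3)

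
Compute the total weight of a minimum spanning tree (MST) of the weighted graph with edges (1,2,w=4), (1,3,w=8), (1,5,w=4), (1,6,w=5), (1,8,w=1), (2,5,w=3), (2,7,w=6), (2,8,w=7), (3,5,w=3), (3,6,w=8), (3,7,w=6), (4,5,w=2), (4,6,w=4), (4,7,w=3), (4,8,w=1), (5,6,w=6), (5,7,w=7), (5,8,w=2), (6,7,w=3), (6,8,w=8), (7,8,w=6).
16 (MST edges: (1,8,w=1), (2,5,w=3), (3,5,w=3), (4,5,w=2), (4,7,w=3), (4,8,w=1), (6,7,w=3); sum of weights 1 + 3 + 3 + 2 + 3 + 1 + 3 = 16)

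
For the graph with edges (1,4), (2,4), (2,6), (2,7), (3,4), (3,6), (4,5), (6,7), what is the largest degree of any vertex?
4 (attained at vertex 4)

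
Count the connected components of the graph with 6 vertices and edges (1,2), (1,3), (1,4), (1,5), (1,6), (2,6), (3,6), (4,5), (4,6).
1 (components: {1, 2, 3, 4, 5, 6})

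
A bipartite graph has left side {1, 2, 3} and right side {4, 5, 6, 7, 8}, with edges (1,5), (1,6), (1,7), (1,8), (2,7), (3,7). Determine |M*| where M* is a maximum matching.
2 (matching: (1,8), (2,7); upper bound min(|L|,|R|) = min(3,5) = 3)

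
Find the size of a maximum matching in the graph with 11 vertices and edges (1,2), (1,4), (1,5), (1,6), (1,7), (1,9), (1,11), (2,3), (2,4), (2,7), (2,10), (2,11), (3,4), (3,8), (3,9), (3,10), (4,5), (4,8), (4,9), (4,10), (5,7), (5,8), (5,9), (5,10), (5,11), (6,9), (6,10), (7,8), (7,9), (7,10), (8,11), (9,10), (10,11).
5 (matching: (1,9), (2,7), (3,8), (5,11), (6,10); upper bound floor(n/2) = floor(11/2) = 5)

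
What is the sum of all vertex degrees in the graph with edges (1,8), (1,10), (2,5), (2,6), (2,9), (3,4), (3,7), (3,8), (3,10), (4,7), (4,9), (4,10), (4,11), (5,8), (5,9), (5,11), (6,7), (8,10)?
36 (handshake: sum of degrees = 2|E| = 2 x 18 = 36)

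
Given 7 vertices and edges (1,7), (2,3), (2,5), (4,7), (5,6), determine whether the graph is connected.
No, it has 2 components: {1, 4, 7}, {2, 3, 5, 6}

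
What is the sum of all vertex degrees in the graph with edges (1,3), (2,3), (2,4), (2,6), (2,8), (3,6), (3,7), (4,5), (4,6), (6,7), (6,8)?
22 (handshake: sum of degrees = 2|E| = 2 x 11 = 22)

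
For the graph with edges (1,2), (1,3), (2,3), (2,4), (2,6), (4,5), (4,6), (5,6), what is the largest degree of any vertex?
4 (attained at vertex 2)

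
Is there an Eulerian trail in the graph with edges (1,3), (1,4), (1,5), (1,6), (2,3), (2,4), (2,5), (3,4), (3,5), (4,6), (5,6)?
Yes (the graph is connected and exactly 2 vertices have odd degree: {2, 6}; any Eulerian path must start and end at those)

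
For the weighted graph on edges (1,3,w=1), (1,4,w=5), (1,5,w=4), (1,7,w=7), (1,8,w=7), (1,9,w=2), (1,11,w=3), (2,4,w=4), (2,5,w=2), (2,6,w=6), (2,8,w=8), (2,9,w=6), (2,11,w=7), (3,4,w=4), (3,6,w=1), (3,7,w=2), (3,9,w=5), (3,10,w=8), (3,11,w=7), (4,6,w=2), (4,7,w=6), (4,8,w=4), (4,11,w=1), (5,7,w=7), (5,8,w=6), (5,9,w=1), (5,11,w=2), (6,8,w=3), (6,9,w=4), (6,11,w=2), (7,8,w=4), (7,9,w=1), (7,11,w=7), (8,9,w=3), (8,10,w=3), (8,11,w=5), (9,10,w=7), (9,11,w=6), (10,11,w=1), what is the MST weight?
15 (MST edges: (1,3,w=1), (1,9,w=2), (2,5,w=2), (3,6,w=1), (4,6,w=2), (4,11,w=1), (5,9,w=1), (6,8,w=3), (7,9,w=1), (10,11,w=1); sum of weights 1 + 2 + 2 + 1 + 2 + 1 + 1 + 3 + 1 + 1 = 15)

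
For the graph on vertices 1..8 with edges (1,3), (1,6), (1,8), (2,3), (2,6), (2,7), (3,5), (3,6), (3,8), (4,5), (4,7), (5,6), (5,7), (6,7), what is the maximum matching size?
4 (matching: (1,6), (2,7), (3,8), (4,5); upper bound floor(n/2) = floor(8/2) = 4)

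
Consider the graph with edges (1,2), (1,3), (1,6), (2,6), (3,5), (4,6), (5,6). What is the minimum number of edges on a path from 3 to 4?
3 (path: 3 -> 5 -> 6 -> 4, 3 edges)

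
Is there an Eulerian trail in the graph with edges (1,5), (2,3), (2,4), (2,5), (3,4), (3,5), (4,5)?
No (4 vertices have odd degree: {1, 2, 3, 4}; Eulerian path requires 0 or 2)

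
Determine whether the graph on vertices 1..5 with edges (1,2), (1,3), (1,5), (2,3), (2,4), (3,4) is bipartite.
No (odd cycle of length 3: 3 -> 1 -> 2 -> 3)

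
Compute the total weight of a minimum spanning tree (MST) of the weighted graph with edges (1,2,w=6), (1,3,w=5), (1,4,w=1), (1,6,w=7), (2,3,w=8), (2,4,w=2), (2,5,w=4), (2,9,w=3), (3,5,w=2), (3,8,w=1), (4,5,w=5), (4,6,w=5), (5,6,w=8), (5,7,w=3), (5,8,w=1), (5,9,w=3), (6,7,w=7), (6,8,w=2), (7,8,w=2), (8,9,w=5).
15 (MST edges: (1,4,w=1), (2,4,w=2), (2,9,w=3), (3,8,w=1), (5,8,w=1), (5,9,w=3), (6,8,w=2), (7,8,w=2); sum of weights 1 + 2 + 3 + 1 + 1 + 3 + 2 + 2 = 15)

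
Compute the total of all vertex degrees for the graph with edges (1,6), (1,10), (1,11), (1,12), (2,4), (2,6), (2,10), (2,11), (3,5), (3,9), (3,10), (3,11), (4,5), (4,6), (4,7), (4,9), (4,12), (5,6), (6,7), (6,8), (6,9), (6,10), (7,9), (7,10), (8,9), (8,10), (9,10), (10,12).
56 (handshake: sum of degrees = 2|E| = 2 x 28 = 56)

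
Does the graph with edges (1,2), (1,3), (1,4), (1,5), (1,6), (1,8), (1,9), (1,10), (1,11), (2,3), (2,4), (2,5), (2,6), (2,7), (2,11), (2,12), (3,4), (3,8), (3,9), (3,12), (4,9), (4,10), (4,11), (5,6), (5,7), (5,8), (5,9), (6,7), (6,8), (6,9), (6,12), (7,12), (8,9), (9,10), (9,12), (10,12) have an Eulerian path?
No (4 vertices have odd degree: {1, 6, 8, 11}; Eulerian path requires 0 or 2)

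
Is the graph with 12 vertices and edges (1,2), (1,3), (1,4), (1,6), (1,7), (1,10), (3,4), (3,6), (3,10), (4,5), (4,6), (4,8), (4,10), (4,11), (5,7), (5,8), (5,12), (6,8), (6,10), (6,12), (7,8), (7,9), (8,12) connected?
Yes (BFS from 1 visits [1, 2, 3, 4, 6, 7, 10, 5, 8, 11, 12, 9] — all 12 vertices reached)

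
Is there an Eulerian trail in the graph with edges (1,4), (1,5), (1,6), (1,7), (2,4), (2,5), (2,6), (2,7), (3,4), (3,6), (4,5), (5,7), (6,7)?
Yes — and in fact it has an Eulerian circuit (the graph is connected and all 7 vertices have even degree)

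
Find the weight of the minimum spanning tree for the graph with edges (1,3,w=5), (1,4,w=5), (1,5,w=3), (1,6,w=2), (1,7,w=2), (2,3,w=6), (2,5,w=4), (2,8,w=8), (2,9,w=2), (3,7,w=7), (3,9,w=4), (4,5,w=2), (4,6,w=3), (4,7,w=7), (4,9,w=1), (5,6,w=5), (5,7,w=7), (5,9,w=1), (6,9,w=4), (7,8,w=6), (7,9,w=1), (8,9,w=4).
17 (MST edges: (1,6,w=2), (1,7,w=2), (2,9,w=2), (3,9,w=4), (4,9,w=1), (5,9,w=1), (7,9,w=1), (8,9,w=4); sum of weights 2 + 2 + 2 + 4 + 1 + 1 + 1 + 4 = 17)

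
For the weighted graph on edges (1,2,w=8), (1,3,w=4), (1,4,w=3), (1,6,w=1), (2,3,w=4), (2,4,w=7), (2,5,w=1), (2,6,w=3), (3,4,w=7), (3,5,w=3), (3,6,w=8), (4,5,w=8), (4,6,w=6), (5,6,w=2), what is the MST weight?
10 (MST edges: (1,4,w=3), (1,6,w=1), (2,5,w=1), (3,5,w=3), (5,6,w=2); sum of weights 3 + 1 + 1 + 3 + 2 = 10)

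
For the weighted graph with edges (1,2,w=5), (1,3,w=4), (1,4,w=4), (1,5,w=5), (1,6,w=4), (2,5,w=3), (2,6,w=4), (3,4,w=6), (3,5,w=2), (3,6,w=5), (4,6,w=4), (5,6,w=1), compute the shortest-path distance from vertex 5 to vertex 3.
2 (path: 5 -> 3; weights 2 = 2)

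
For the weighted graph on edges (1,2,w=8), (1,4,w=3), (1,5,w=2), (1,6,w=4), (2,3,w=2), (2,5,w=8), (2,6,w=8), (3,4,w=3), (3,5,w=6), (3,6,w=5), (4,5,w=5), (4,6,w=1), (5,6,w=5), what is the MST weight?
11 (MST edges: (1,4,w=3), (1,5,w=2), (2,3,w=2), (3,4,w=3), (4,6,w=1); sum of weights 3 + 2 + 2 + 3 + 1 = 11)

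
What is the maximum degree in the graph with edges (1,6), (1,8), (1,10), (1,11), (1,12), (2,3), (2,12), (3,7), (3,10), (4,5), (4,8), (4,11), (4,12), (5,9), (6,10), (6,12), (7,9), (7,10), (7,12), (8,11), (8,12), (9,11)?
6 (attained at vertex 12)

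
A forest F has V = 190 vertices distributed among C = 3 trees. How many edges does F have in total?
187 (Each of the 3 component trees on V_i vertices has V_i - 1 edges; summing gives V - C = 190 - 3 = 187)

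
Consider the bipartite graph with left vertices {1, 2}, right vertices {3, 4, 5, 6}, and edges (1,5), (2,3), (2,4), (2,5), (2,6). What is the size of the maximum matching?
2 (matching: (1,5), (2,6); upper bound min(|L|,|R|) = min(2,4) = 2)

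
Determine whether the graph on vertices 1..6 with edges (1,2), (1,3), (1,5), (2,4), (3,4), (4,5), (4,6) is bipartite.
Yes. Partition: {1, 4}, {2, 3, 5, 6}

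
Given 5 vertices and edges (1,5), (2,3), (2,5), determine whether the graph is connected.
No, it has 2 components: {1, 2, 3, 5}, {4}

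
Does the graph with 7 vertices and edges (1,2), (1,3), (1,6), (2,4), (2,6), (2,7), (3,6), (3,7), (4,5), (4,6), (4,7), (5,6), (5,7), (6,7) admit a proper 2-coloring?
No (odd cycle of length 3: 2 -> 1 -> 6 -> 2)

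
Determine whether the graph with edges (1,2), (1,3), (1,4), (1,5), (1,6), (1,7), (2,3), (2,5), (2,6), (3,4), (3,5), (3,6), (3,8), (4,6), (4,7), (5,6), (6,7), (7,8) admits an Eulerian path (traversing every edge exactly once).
Yes — and in fact it has an Eulerian circuit (the graph is connected and all 8 vertices have even degree)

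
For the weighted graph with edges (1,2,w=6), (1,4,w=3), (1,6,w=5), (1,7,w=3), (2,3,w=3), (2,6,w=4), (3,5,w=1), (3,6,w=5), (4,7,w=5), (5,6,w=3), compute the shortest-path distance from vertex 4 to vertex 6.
8 (path: 4 -> 1 -> 6; weights 3 + 5 = 8)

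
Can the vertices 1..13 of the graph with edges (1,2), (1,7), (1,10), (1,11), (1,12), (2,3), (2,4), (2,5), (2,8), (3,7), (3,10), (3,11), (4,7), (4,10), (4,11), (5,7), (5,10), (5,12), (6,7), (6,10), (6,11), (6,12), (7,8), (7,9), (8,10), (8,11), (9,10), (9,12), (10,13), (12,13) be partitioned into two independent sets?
Yes. Partition: {1, 3, 4, 5, 6, 8, 9, 13}, {2, 7, 10, 11, 12}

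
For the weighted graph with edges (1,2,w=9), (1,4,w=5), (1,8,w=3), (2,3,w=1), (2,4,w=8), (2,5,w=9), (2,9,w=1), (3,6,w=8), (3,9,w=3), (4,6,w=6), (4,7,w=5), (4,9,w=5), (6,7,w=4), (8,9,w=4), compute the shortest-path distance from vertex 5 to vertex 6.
18 (path: 5 -> 2 -> 3 -> 6; weights 9 + 1 + 8 = 18)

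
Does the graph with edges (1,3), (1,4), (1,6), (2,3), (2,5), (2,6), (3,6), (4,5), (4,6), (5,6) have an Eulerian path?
No (6 vertices have odd degree: {1, 2, 3, 4, 5, 6}; Eulerian path requires 0 or 2)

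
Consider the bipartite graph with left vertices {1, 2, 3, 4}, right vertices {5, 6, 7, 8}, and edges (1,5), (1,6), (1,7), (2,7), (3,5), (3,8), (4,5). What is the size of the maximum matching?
4 (matching: (1,6), (2,7), (3,8), (4,5); upper bound min(|L|,|R|) = min(4,4) = 4)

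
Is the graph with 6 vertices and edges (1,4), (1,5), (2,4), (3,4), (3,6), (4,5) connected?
Yes (BFS from 1 visits [1, 4, 5, 2, 3, 6] — all 6 vertices reached)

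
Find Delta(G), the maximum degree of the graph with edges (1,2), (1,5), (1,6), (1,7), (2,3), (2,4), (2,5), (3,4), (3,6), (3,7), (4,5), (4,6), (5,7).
4 (attained at vertices 1, 2, 3, 4, 5)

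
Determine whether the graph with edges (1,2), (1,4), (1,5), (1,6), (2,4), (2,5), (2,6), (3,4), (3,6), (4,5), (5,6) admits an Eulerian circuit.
Yes (the graph is connected and all 6 vertices have even degree)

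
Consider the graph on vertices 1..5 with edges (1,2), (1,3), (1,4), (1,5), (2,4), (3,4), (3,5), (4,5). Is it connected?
Yes (BFS from 1 visits [1, 2, 3, 4, 5] — all 5 vertices reached)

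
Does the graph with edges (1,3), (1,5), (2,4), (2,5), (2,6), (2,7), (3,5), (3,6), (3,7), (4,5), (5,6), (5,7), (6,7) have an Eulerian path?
Yes — and in fact it has an Eulerian circuit (the graph is connected and all 7 vertices have even degree)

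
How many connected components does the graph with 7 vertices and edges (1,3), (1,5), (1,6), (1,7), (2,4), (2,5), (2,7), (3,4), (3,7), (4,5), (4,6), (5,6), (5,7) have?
1 (components: {1, 2, 3, 4, 5, 6, 7})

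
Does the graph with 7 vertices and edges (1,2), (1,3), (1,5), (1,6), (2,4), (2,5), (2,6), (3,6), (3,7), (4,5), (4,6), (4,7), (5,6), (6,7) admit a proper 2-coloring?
No (odd cycle of length 3: 6 -> 1 -> 2 -> 6)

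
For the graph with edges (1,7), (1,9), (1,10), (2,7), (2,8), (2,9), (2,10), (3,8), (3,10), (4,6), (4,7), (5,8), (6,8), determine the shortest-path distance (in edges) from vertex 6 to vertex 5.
2 (path: 6 -> 8 -> 5, 2 edges)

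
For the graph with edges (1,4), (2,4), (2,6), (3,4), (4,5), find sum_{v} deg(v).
10 (handshake: sum of degrees = 2|E| = 2 x 5 = 10)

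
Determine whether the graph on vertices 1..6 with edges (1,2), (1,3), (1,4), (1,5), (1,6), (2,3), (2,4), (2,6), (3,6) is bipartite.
No (odd cycle of length 3: 4 -> 1 -> 2 -> 4)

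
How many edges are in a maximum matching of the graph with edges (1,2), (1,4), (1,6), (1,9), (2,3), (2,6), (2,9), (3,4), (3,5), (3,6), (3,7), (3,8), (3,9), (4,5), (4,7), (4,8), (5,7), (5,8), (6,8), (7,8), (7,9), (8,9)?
4 (matching: (1,6), (3,5), (4,7), (8,9); upper bound floor(n/2) = floor(9/2) = 4)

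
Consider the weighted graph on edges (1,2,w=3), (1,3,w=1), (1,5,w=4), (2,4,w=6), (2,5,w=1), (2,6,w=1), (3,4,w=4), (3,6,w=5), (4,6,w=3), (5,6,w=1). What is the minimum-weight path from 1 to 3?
1 (path: 1 -> 3; weights 1 = 1)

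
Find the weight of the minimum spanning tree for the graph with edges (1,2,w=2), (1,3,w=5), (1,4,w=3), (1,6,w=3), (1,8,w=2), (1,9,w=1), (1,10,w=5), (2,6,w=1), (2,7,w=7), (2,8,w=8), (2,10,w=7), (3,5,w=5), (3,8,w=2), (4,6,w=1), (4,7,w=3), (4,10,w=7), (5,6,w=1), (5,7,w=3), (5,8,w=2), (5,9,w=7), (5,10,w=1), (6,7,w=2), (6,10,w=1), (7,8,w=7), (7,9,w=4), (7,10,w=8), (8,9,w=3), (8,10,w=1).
12 (MST edges: (1,2,w=2), (1,9,w=1), (2,6,w=1), (3,8,w=2), (4,6,w=1), (5,6,w=1), (5,10,w=1), (6,7,w=2), (8,10,w=1); sum of weights 2 + 1 + 1 + 2 + 1 + 1 + 1 + 2 + 1 = 12)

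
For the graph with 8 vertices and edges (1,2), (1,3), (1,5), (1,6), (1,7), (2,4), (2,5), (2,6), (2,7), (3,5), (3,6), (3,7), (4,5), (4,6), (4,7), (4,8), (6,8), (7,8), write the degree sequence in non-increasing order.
[5, 5, 5, 5, 5, 4, 4, 3] (degrees: deg(1)=5, deg(2)=5, deg(3)=4, deg(4)=5, deg(5)=4, deg(6)=5, deg(7)=5, deg(8)=3)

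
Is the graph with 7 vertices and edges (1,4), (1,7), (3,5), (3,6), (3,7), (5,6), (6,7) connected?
No, it has 2 components: {1, 3, 4, 5, 6, 7}, {2}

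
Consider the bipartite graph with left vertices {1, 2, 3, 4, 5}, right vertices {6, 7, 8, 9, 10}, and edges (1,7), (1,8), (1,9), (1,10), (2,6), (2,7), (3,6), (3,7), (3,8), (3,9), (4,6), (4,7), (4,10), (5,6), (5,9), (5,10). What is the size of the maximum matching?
5 (matching: (1,10), (2,7), (3,8), (4,6), (5,9); upper bound min(|L|,|R|) = min(5,5) = 5)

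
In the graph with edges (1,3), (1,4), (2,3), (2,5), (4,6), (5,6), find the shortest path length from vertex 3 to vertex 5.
2 (path: 3 -> 2 -> 5, 2 edges)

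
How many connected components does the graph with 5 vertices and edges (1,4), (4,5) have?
3 (components: {1, 4, 5}, {2}, {3})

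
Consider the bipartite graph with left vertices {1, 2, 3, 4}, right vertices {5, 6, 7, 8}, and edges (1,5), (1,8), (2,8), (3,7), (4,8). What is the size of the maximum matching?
3 (matching: (1,5), (2,8), (3,7); upper bound min(|L|,|R|) = min(4,4) = 4)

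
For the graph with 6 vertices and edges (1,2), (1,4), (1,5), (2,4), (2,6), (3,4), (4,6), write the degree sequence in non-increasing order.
[4, 3, 3, 2, 1, 1] (degrees: deg(1)=3, deg(2)=3, deg(3)=1, deg(4)=4, deg(5)=1, deg(6)=2)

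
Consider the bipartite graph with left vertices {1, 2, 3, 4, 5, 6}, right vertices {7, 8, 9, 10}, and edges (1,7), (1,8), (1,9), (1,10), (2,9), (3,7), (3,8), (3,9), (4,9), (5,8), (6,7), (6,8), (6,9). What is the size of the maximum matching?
4 (matching: (1,10), (2,9), (3,8), (6,7); upper bound min(|L|,|R|) = min(6,4) = 4)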